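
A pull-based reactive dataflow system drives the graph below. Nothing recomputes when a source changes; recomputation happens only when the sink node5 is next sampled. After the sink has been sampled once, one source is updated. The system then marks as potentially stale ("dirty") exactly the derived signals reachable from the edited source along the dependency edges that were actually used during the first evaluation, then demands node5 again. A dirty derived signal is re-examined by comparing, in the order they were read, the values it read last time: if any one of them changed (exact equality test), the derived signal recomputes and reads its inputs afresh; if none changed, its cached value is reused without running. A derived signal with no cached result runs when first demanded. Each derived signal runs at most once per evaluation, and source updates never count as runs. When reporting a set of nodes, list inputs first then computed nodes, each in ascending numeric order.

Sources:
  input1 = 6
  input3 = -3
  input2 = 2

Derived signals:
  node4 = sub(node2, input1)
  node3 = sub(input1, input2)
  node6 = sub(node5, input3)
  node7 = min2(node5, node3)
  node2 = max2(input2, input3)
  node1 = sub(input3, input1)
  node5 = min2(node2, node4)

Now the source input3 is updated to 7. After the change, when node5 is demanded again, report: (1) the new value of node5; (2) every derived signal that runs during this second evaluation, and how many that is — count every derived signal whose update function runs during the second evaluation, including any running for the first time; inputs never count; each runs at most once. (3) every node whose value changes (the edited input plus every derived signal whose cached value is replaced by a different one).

New value of node5: 1.
Derived signals that run: node2, node4, node5 — 3 in total.
Values that change: input3, node2, node4, node5.

First evaluation (everything demanded from the output):
  node2 = max2(2, -3) = 2
  node4 = sub(2, 6) = -4
  node5 = min2(2, -4) = -4

Propagation after the edit:
  node2: runs — input3 -3->7; result 7.
  node4: runs — node2 2->7; result 1.
  node5: runs — node2 2->7; node4 -4->1; result 1.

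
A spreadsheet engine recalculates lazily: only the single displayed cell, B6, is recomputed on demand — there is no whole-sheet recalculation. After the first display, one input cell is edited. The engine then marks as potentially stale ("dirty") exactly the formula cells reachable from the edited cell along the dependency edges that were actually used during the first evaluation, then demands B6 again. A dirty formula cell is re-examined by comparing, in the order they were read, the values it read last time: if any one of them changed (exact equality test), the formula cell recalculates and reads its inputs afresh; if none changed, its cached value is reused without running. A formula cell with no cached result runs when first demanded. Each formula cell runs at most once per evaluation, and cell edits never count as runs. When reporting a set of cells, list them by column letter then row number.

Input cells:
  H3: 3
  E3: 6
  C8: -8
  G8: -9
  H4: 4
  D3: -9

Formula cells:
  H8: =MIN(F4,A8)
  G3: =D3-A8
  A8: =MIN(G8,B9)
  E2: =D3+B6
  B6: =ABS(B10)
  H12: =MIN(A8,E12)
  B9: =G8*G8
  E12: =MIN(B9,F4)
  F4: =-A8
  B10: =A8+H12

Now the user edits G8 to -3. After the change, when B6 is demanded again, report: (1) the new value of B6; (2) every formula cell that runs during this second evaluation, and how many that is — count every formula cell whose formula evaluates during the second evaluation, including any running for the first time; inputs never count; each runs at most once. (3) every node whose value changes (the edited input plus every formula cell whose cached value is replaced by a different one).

New value of B6: 6.
Formula cells that run: A8, B6, B9, B10, E12, F4, H12 — 7 in total.
Values that change: A8, B6, B9, B10, E12, F4, G8, H12.

First evaluation (everything demanded from the output):
  B9 = -9 * -9 = 81
  A8 = MIN(-9, 81) = -9
  F4 = -(-9) = 9
  E12 = MIN(81, 9) = 9
  H12 = MIN(-9, 9) = -9
  B10 = -9 + -9 = -18
  B6 = ABS(-18) = 18

Propagation after the edit:
  B9: runs — G8 -9->-3; G8 -9->-3; result 9.
  A8: runs — G8 -9->-3; B9 81->9; result -3.
  F4: runs — A8 -9->-3; result 3.
  E12: runs — B9 81->9; F4 9->3; result 3.
  H12: runs — A8 -9->-3; E12 9->3; result -3.
  B10: runs — A8 -9->-3; H12 -9->-3; result -6.
  B6: runs — B10 -18->-6; result 6.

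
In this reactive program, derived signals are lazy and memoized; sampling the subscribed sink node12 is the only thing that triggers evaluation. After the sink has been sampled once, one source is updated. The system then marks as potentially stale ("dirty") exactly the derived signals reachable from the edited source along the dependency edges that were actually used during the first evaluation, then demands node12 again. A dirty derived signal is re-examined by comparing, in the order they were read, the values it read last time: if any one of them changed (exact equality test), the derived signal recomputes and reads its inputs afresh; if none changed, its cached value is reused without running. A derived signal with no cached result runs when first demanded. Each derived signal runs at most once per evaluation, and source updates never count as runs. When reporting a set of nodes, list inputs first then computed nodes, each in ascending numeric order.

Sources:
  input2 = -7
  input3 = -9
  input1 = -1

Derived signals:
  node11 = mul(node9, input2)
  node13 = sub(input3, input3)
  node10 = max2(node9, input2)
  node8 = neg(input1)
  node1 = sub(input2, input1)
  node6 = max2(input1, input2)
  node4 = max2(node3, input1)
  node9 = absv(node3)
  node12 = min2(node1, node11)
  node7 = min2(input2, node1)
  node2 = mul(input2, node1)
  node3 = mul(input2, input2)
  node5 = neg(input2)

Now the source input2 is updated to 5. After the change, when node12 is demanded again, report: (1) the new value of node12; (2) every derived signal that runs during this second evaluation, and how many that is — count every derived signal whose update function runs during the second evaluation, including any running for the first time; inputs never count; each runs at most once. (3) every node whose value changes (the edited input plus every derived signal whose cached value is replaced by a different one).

Demanding node12 again yields 6.
5 derived signals run: node1, node3, node9, node11, node12.
The nodes whose values change: input2, node1, node3, node9, node11, node12.

First demand of the output computes:
  node1 = sub(-7, -1) = -6
  node3 = mul(-7, -7) = 49
  node9 = absv(49) = 49
  node11 = mul(49, -7) = -343
  node12 = min2(-6, -343) = -343

After the edit, cleaning proceeds:
  node1: a read changed (input2 -7->5) — executes, giving 6.
  node3: a read changed (input2 -7->5; input2 -7->5) — executes, giving 25.
  node9: a read changed (node3 49->25) — executes, giving 25.
  node11: a read changed (node9 49->25; input2 -7->5) — executes, giving 125.
  node12: a read changed (node1 -6->6; node11 -343->125) — executes, giving 6.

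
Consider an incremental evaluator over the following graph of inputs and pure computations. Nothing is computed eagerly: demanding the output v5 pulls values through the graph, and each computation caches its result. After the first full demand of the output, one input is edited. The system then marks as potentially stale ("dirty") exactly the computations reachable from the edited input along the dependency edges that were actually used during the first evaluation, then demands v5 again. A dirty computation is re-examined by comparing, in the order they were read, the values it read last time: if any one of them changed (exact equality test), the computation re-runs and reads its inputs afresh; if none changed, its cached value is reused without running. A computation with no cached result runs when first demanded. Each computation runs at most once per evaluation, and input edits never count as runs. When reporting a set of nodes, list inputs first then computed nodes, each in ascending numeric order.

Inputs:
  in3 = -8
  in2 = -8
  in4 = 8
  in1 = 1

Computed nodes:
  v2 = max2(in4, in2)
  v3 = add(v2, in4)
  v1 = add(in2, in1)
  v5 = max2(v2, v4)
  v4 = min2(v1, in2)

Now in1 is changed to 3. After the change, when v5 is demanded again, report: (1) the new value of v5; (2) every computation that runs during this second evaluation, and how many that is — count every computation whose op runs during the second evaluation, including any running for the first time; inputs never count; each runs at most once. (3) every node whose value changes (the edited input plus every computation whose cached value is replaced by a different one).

v5 now evaluates to 8.
Run set: v1, v4 (2 run).
Changed values: in1, v1.
The important point: v4 recomputes to an identical value, and the output ends up unchanged.

Initial pass — values computed on the first demand:
  v1 = add(-8, 1) = -7
  v2 = max2(8, -8) = 8
  v4 = min2(-7, -8) = -8
  v5 = max2(8, -8) = 8

Second demand — change propagation:
  v1: re-runs because in1 1->3; new result -5.
  v4: re-runs because v1 -7->-5; new result -8 (unchanged).
  v5: re-examined; everything it read last time is the same (v2 unchanged, v4 unchanged) — cache 8 kept, no run.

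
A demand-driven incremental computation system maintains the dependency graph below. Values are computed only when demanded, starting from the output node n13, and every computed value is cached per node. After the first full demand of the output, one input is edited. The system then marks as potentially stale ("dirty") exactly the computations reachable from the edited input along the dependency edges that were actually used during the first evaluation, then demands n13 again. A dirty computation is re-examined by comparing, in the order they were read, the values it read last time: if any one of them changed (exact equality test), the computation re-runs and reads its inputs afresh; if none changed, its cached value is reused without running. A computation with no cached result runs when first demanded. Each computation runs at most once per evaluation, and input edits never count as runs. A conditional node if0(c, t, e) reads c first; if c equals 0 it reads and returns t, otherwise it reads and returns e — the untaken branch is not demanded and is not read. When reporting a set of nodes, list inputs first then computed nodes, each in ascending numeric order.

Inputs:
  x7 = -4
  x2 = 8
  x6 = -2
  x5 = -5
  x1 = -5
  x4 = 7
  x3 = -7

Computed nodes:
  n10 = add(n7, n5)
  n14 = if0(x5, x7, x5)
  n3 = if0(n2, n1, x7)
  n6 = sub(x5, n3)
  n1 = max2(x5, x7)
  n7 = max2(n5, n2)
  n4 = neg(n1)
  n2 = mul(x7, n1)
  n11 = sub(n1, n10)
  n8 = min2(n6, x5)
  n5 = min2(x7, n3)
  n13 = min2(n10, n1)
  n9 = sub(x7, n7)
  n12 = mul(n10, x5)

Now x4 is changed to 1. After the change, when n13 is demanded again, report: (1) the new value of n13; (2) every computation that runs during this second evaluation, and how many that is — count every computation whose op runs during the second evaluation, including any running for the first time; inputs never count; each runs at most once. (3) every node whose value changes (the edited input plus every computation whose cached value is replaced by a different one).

First evaluation (everything demanded from the output):
  n1 = max2(-5, -4) = -4
  n2 = mul(-4, -4) = 16
  n3 = if0(n2=16 -> else branch x7) = -4
  n5 = min2(-4, -4) = -4
  n7 = max2(-4, 16) = 16
  n10 = add(16, -4) = 12
  n13 = min2(12, -4) = -4

Propagation after the edit:
  x4 feeds no computation that the output demands — nothing is marked dirty and nothing runs.

Key observation: x4 is never demanded by the output, so the edit triggers no recomputation at all.

New value of n13: -4.
Computations that run: none — 0 in total.
Values that change: x4.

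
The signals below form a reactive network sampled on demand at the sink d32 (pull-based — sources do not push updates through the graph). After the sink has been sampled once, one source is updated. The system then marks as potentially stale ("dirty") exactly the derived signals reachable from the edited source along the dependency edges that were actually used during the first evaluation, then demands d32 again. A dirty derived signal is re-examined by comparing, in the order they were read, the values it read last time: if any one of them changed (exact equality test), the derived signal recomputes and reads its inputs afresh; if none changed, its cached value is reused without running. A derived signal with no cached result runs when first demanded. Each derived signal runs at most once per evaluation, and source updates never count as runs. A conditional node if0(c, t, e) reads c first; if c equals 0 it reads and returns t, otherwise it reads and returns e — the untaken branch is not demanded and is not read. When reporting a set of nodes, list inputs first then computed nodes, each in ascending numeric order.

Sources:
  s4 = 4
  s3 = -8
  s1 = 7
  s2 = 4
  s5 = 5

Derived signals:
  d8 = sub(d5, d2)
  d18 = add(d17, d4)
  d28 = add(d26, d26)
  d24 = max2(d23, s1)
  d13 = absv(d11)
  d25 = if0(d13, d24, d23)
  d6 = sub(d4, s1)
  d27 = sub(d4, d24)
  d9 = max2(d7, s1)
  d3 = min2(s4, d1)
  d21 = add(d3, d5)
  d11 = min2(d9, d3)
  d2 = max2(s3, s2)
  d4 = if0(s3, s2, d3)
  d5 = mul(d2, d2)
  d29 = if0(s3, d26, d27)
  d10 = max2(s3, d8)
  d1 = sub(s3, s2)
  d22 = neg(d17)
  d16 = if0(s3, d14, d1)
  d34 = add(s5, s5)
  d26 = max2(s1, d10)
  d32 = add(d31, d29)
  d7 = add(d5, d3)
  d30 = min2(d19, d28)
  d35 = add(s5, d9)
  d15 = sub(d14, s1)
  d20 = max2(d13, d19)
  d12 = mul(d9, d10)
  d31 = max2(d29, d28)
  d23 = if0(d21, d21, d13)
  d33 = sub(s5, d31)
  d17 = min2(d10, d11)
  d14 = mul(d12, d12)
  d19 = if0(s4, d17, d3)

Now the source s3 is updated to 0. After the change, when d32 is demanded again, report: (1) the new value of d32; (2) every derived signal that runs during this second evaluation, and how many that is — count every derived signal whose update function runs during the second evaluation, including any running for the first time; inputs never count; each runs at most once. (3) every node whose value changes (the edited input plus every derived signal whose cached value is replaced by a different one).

d32 now evaluates to 36.
Run set: d2, d10, d29, d31, d32 (5 run).
Changed values: s3, d29, d32.
The important point: the flipped condition redirects demand; d1, d3, d4, d7, d9, d11, d13, d21, d23, d24, d27 are left stale, never re-checked.

Initial pass — values computed on the first demand:
  d1 = sub(-8, 4) = -12
  d2 = max2(-8, 4) = 4
  d3 = min2(4, -12) = -12
  d4 = if0(s3=-8 -> else branch d3) = -12
  d5 = mul(4, 4) = 16
  d7 = add(16, -12) = 4
  d8 = sub(16, 4) = 12
  d9 = max2(4, 7) = 7
  d10 = max2(-8, 12) = 12
  d11 = min2(7, -12) = -12
  d13 = absv(-12) = 12
  d21 = add(-12, 16) = 4
  d23 = if0(d21=4 -> else branch d13) = 12
  d24 = max2(12, 7) = 12
  d26 = max2(7, 12) = 12
  d27 = sub(-12, 12) = -24
  d28 = add(12, 12) = 24
  d29 = if0(s3=-8 -> else branch d27) = -24
  d31 = max2(-24, 24) = 24
  d32 = add(24, -24) = 0

Second demand — change propagation:
  d1: dirty yet unreached — the second evaluation never asks for it.
  d2: re-runs because s3 -8->0; new result 4 (unchanged).
  d3: dirty yet unreached — the second evaluation never asks for it.
  d4: dirty yet unreached — the second evaluation never asks for it.
  d5: re-examined; everything it read last time is the same (d2 unchanged, d2 unchanged) — cache 16 kept, no run.
  d7: dirty yet unreached — the second evaluation never asks for it.
  d8: re-examined; everything it read last time is the same (d5 unchanged, d2 unchanged) — cache 12 kept, no run.
  d9: dirty yet unreached — the second evaluation never asks for it.
  d10: re-runs because s3 -8->0; new result 12 (unchanged).
  d11: dirty yet unreached — the second evaluation never asks for it.
  d13: dirty yet unreached — the second evaluation never asks for it.
  d21: dirty yet unreached — the second evaluation never asks for it.
  d23: dirty yet unreached — the second evaluation never asks for it.
  d24: dirty yet unreached — the second evaluation never asks for it.
  d26: re-examined; everything it read last time is the same (s1 unchanged, d10 unchanged) — cache 12 kept, no run.
  d27: dirty yet unreached — the second evaluation never asks for it.
  d28: re-examined; everything it read last time is the same (d26 unchanged, d26 unchanged) — cache 24 kept, no run.
  d29: re-runs because s3 -8->0; new result 12.
  d31: re-runs because d29 -24->12; new result 24 (unchanged).
  d32: re-runs because d29 -24->12; new result 36.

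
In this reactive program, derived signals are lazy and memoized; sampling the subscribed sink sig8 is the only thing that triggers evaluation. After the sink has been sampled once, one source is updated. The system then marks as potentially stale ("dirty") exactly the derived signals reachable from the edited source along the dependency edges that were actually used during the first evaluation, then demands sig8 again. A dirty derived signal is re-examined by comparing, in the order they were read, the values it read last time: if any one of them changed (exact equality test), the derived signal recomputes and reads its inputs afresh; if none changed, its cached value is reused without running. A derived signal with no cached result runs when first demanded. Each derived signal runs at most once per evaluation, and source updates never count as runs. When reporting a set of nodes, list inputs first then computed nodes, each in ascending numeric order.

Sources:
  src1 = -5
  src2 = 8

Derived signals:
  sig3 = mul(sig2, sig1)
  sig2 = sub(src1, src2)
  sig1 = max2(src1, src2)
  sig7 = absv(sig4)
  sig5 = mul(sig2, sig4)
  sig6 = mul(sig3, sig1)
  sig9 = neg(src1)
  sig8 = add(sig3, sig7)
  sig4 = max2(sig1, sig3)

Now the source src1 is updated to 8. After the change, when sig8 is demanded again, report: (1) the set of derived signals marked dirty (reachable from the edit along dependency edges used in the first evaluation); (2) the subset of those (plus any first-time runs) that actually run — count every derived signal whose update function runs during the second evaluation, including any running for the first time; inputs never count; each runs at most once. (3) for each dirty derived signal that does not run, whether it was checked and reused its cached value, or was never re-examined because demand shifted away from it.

The edit dirties: sig1, sig2, sig3, sig4, sig7, sig8.
5 derived signals run: sig1, sig2, sig3, sig4, sig8.
Cache hits after checking: sig7.
Note where the cutoff bites: sig7 is checked, finds nothing changed, and keeps its cache.

First demand of the output computes:
  sig1 = max2(-5, 8) = 8
  sig2 = sub(-5, 8) = -13
  sig3 = mul(-13, 8) = -104
  sig4 = max2(8, -104) = 8
  sig7 = absv(8) = 8
  sig8 = add(-104, 8) = -96

After the edit, cleaning proceeds:
  sig1: a read changed (src1 -5->8) — executes, giving 8 — identical to its old value.
  sig2: a read changed (src1 -5->8) — executes, giving 0.
  sig3: a read changed (sig2 -13->0) — executes, giving 0.
  sig4: a read changed (sig3 -104->0) — executes, giving 8 — identical to its old value.
  sig7: dirty, but its reads are unchanged (sig4 unchanged); cached 8 stands.
  sig8: a read changed (sig3 -104->0) — executes, giving 8.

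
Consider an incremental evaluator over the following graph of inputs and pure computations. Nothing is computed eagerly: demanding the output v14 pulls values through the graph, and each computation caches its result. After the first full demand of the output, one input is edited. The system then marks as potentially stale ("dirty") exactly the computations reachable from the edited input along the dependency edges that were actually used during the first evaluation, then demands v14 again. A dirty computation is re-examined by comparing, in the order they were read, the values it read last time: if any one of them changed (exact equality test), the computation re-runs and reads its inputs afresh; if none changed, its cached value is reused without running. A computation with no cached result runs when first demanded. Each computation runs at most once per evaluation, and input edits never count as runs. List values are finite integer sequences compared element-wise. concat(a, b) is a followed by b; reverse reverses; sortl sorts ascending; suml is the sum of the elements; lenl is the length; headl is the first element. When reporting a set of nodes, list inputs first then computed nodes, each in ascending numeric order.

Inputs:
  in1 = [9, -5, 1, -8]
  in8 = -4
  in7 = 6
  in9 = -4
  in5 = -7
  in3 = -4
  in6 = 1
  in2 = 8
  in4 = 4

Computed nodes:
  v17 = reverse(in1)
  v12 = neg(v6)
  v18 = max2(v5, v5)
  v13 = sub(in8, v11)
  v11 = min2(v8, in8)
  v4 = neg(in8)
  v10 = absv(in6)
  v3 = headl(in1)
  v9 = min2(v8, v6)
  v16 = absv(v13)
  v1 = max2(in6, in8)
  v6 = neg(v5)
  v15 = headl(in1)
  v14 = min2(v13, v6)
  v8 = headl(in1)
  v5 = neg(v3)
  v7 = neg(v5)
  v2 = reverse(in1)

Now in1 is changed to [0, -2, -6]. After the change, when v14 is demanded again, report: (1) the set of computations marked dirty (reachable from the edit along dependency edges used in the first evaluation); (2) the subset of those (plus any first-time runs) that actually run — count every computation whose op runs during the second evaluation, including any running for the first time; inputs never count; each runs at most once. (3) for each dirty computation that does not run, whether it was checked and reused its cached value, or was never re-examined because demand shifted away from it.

Initial pass — values computed on the first demand:
  v3 = headl([9, -5, 1, -8]) = 9
  v5 = neg(9) = -9
  v6 = neg(-9) = 9
  v8 = headl([9, -5, 1, -8]) = 9
  v11 = min2(9, -4) = -4
  v13 = sub(-4, -4) = 0
  v14 = min2(0, 9) = 0

Second demand — change propagation:
  v3: re-runs because in1 [9, -5, 1, -8]->[0, -2, -6]; new result 0.
  v5: re-runs because v3 9->0; new result 0.
  v6: re-runs because v5 -9->0; new result 0.
  v8: re-runs because in1 [9, -5, 1, -8]->[0, -2, -6]; new result 0.
  v11: re-runs because v8 9->0; new result -4 (unchanged).
  v13: re-examined; everything it read last time is the same (in8 unchanged, v11 unchanged) — cache 0 kept, no run.
  v14: re-runs because v6 9->0; new result 0 (unchanged).

The important point: at v13 every value read last time is unchanged, so the dirty flag clears without a run.

Dirty set: v3, v5, v6, v8, v11, v13, v14.
Run set: v3, v5, v6, v8, v11, v14 (6 run).
Re-examined without running (cache reused): v13.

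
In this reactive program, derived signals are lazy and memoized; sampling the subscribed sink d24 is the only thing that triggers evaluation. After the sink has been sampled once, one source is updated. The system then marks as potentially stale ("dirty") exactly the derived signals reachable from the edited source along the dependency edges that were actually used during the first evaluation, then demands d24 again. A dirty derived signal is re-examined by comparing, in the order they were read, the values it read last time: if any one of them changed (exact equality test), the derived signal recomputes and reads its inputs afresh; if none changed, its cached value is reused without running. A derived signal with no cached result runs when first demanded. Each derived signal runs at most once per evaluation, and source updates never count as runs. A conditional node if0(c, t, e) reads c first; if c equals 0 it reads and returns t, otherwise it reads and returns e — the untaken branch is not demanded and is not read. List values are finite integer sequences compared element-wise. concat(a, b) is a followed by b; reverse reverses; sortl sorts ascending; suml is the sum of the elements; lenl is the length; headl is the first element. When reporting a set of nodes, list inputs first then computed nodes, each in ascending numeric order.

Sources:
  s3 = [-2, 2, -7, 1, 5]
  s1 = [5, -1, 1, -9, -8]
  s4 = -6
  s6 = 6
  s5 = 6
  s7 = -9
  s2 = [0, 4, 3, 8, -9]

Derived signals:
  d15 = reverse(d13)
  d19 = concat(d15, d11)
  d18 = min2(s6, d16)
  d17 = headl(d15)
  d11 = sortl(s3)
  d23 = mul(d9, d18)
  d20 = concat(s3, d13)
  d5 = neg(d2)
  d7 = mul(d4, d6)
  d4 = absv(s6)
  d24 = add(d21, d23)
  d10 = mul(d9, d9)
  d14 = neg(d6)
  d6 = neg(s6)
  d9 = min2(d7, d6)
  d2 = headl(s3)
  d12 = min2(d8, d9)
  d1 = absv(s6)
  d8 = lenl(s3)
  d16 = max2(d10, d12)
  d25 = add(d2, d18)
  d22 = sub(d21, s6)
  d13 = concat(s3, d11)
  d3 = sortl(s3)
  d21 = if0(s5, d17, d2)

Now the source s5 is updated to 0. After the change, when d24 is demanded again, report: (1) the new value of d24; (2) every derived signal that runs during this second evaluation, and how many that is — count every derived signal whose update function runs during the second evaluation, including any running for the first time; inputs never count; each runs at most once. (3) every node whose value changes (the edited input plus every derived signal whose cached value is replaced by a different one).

First demand of the output computes:
  d2 = headl([-2, 2, -7, 1, 5]) = -2
  d4 = absv(6) = 6
  d6 = neg(6) = -6
  d7 = mul(6, -6) = -36
  d8 = lenl([-2, 2, -7, 1, 5]) = 5
  d9 = min2(-36, -6) = -36
  d10 = mul(-36, -36) = 1296
  d12 = min2(5, -36) = -36
  d16 = max2(1296, -36) = 1296
  d18 = min2(6, 1296) = 6
  d21 = if0(s5=6 -> else branch d2) = -2
  d23 = mul(-36, 6) = -216
  d24 = add(-2, -216) = -218

After the edit, cleaning proceeds:
  d11: had never run; runs now, result [-7, -2, 1, 2, 5].
  d13: had never run; runs now, result [-2, 2, -7, 1, 5, -7, -2, 1, 2, 5].
  d15: had never run; runs now, result [5, 2, 1, -2, -7, 5, 1, -7, 2, -2].
  d17: had never run; runs now, result 5.
  d21: a read changed (s5 6->0) — executes, giving 5.
  d24: a read changed (d21 -2->5) — executes, giving -211.

Note the branch switch — d11, d13, d15, d17 had no cache and run now for the first time.

Demanding d24 again yields -211.
6 derived signals run: d11, d13, d15, d17, d21, d24.
The nodes whose values change: s5, d21, d24.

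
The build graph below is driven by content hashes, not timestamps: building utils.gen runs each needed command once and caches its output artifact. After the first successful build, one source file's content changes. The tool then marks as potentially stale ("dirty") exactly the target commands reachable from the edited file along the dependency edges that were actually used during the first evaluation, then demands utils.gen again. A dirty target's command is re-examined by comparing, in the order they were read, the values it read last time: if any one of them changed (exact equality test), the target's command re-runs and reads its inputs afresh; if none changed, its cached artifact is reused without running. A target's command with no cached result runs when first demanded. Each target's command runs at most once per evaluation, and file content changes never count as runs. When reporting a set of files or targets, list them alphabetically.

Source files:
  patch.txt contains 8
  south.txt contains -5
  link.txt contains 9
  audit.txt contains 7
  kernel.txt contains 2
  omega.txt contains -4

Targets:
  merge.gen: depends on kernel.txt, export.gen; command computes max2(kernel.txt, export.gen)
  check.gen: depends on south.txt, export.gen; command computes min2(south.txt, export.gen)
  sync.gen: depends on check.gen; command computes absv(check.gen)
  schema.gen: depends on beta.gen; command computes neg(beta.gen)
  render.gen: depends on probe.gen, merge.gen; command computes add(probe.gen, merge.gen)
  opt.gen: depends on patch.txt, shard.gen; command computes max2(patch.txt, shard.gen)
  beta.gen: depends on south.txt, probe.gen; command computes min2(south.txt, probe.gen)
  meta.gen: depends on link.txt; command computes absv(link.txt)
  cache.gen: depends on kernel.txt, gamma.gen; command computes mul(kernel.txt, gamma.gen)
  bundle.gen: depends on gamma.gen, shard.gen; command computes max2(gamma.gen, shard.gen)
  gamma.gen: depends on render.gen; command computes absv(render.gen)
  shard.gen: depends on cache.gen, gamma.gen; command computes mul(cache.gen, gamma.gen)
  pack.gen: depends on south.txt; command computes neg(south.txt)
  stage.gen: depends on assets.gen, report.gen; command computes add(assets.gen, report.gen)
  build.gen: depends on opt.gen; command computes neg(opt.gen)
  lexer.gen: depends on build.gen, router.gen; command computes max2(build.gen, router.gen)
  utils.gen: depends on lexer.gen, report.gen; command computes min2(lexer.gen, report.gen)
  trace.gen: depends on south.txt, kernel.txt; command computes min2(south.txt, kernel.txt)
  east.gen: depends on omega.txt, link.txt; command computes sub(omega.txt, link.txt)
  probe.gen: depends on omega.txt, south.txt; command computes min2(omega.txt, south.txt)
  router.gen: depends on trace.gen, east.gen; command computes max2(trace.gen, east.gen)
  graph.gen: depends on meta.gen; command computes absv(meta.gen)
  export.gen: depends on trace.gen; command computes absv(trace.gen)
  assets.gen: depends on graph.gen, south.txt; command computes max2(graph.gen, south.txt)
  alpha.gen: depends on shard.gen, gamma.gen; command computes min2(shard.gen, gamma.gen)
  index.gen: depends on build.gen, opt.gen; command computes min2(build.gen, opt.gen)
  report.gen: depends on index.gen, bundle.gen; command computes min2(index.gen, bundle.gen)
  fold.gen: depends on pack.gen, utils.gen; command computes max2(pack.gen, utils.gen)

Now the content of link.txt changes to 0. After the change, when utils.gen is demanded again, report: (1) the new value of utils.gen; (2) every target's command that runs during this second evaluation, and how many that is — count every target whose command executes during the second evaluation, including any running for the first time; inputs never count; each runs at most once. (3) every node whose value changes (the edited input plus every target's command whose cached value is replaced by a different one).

utils.gen now evaluates to -8.
Run set: east.gen, lexer.gen, router.gen, utils.gen (4 run).
Changed values: east.gen, lexer.gen, link.txt, router.gen.

Initial pass — values computed on the first demand:
  east.gen = sub(-4, 9) = -13
  probe.gen = min2(-4, -5) = -5
  trace.gen = min2(-5, 2) = -5
  export.gen = absv(-5) = 5
  merge.gen = max2(2, 5) = 5
  render.gen = add(-5, 5) = 0
  gamma.gen = absv(0) = 0
  cache.gen = mul(2, 0) = 0
  router.gen = max2(-5, -13) = -5
  shard.gen = mul(0, 0) = 0
  bundle.gen = max2(0, 0) = 0
  opt.gen = max2(8, 0) = 8
  build.gen = neg(8) = -8
  index.gen = min2(-8, 8) = -8
  lexer.gen = max2(-8, -5) = -5
  report.gen = min2(-8, 0) = -8
  utils.gen = min2(-5, -8) = -8

Second demand — change propagation:
  east.gen: re-runs because link.txt 9->0; new result -4.
  router.gen: re-runs because east.gen -13->-4; new result -4.
  lexer.gen: re-runs because router.gen -5->-4; new result -4.
  utils.gen: re-runs because lexer.gen -5->-4; new result -8 (unchanged).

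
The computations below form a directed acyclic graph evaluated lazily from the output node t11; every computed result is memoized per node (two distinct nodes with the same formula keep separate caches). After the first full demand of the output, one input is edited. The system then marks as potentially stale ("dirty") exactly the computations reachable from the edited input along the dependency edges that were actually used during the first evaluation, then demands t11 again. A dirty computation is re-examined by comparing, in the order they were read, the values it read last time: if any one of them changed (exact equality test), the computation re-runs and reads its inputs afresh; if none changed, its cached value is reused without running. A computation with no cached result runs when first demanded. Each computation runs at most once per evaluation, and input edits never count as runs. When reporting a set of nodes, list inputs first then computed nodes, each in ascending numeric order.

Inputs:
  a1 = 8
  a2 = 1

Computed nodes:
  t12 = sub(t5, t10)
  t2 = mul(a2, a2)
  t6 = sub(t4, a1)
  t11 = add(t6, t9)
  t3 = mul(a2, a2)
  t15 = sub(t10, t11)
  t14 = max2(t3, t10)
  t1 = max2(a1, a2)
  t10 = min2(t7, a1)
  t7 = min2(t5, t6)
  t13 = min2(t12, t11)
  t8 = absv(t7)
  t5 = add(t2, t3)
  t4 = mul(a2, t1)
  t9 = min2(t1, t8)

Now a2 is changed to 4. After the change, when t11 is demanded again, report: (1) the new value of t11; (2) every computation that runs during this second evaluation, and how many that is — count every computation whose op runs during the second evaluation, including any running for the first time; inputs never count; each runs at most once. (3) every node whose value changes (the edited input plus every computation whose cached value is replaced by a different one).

First demand of the output computes:
  t1 = max2(8, 1) = 8
  t2 = mul(1, 1) = 1
  t3 = mul(1, 1) = 1
  t4 = mul(1, 8) = 8
  t5 = add(1, 1) = 2
  t6 = sub(8, 8) = 0
  t7 = min2(2, 0) = 0
  t8 = absv(0) = 0
  t9 = min2(8, 0) = 0
  t11 = add(0, 0) = 0

After the edit, cleaning proceeds:
  t1: a read changed (a2 1->4) — executes, giving 8 — identical to its old value.
  t2: a read changed (a2 1->4; a2 1->4) — executes, giving 16.
  t3: a read changed (a2 1->4; a2 1->4) — executes, giving 16.
  t4: a read changed (a2 1->4) — executes, giving 32.
  t5: a read changed (t2 1->16; t3 1->16) — executes, giving 32.
  t6: a read changed (t4 8->32) — executes, giving 24.
  t7: a read changed (t5 2->32; t6 0->24) — executes, giving 24.
  t8: a read changed (t7 0->24) — executes, giving 24.
  t9: a read changed (t8 0->24) — executes, giving 8.
  t11: a read changed (t6 0->24; t9 0->8) — executes, giving 32.

Demanding t11 again yields 32.
10 computations run: t1, t2, t3, t4, t5, t6, t7, t8, t9, t11.
The nodes whose values change: a2, t2, t3, t4, t5, t6, t7, t8, t9, t11.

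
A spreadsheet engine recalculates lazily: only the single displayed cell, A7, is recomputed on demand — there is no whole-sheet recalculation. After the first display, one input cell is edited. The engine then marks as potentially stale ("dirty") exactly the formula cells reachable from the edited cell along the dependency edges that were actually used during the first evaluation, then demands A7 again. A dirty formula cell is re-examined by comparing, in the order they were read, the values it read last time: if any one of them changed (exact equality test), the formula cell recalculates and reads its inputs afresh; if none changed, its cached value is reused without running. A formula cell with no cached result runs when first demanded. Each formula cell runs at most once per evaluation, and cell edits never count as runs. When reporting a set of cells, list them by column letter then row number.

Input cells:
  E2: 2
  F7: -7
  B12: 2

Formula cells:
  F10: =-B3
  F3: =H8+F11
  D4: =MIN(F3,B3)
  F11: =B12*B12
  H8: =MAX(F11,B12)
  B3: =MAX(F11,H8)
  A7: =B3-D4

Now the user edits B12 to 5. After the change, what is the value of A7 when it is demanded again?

New value of A7: 0.

First evaluation (everything demanded from the output):
  F11 = 2 * 2 = 4
  H8 = MAX(4, 2) = 4
  B3 = MAX(4, 4) = 4
  F3 = 4 + 4 = 8
  D4 = MIN(8, 4) = 4
  A7 = 4 - 4 = 0

Propagation after the edit:
  F11: runs — B12 2->5; B12 2->5; result 25.
  H8: runs — F11 4->25; B12 2->5; result 25.
  B3: runs — F11 4->25; H8 4->25; result 25.
  F3: runs — H8 4->25; F11 4->25; result 50.
  D4: runs — F3 8->50; B3 4->25; result 25.
  A7: runs — B3 4->25; D4 4->25; result 0 (same value as before).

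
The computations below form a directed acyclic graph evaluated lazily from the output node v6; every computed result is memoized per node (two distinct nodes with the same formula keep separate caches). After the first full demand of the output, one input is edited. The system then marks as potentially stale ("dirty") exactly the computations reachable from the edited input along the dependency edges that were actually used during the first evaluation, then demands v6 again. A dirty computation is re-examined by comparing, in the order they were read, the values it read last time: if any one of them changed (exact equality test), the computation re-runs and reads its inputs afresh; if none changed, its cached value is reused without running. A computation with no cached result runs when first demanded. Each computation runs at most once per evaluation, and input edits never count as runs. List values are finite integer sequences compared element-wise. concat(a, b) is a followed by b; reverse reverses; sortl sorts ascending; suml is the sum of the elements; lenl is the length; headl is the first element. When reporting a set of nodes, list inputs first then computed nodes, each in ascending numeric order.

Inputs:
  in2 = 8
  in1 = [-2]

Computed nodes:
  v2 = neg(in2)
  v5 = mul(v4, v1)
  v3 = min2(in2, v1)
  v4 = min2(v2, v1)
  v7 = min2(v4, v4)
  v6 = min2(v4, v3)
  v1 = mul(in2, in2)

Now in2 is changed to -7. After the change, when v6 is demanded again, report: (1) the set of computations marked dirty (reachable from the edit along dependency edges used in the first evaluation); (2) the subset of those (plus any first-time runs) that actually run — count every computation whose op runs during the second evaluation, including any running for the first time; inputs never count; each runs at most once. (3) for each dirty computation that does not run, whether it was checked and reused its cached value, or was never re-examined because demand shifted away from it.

The edit dirties: v1, v2, v3, v4, v6.
5 computations run: v1, v2, v3, v4, v6.
No dirty computation escaped a run.

First demand of the output computes:
  v1 = mul(8, 8) = 64
  v2 = neg(8) = -8
  v3 = min2(8, 64) = 8
  v4 = min2(-8, 64) = -8
  v6 = min2(-8, 8) = -8

After the edit, cleaning proceeds:
  v1: a read changed (in2 8->-7; in2 8->-7) — executes, giving 49.
  v2: a read changed (in2 8->-7) — executes, giving 7.
  v3: a read changed (in2 8->-7; v1 64->49) — executes, giving -7.
  v4: a read changed (v2 -8->7; v1 64->49) — executes, giving 7.
  v6: a read changed (v4 -8->7; v3 8->-7) — executes, giving -7.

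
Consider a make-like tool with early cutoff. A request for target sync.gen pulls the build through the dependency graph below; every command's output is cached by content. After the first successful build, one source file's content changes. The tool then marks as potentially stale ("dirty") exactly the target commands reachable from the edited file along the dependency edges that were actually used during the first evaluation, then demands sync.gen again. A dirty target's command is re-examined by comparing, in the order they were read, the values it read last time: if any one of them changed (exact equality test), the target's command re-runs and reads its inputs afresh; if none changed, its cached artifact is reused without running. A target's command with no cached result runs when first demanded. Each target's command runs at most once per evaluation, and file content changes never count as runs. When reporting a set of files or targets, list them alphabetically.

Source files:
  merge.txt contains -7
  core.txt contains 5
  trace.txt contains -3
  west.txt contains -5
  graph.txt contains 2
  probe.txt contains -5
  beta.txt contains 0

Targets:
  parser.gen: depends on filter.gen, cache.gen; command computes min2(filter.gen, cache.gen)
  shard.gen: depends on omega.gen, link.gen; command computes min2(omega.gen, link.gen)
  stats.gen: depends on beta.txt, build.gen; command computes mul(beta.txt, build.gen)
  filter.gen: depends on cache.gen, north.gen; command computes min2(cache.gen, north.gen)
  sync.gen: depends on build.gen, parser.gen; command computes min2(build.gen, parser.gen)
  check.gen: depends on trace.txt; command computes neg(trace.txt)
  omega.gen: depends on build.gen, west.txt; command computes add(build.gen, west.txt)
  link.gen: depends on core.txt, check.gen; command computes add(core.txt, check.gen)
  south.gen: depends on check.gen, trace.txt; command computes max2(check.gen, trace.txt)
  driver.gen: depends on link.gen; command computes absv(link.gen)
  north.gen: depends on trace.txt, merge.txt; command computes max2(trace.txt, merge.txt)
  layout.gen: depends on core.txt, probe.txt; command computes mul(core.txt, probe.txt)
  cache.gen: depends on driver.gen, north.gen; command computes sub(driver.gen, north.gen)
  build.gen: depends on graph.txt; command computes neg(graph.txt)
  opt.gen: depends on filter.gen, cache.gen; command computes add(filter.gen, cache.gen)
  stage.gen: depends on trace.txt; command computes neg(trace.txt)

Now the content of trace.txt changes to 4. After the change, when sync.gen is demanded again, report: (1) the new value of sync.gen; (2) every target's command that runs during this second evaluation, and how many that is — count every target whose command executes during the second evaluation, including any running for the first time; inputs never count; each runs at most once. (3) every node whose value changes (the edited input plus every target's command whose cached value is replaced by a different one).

Demanding sync.gen again yields -3.
7 target commands run: cache.gen, check.gen, driver.gen, filter.gen, link.gen, north.gen, parser.gen.
The nodes whose values change: cache.gen, check.gen, driver.gen, link.gen, north.gen, trace.txt.
Note where the cutoff bites: sync.gen is checked, finds nothing changed, and keeps its cache.

First demand of the output computes:
  build.gen = neg(2) = -2
  check.gen = neg(-3) = 3
  link.gen = add(5, 3) = 8
  driver.gen = absv(8) = 8
  north.gen = max2(-3, -7) = -3
  cache.gen = sub(8, -3) = 11
  filter.gen = min2(11, -3) = -3
  parser.gen = min2(-3, 11) = -3
  sync.gen = min2(-2, -3) = -3

After the edit, cleaning proceeds:
  check.gen: a read changed (trace.txt -3->4) — executes, giving -4.
  link.gen: a read changed (check.gen 3->-4) — executes, giving 1.
  driver.gen: a read changed (link.gen 8->1) — executes, giving 1.
  north.gen: a read changed (trace.txt -3->4) — executes, giving 4.
  cache.gen: a read changed (driver.gen 8->1; north.gen -3->4) — executes, giving -3.
  filter.gen: a read changed (cache.gen 11->-3; north.gen -3->4) — executes, giving -3 — identical to its old value.
  parser.gen: a read changed (cache.gen 11->-3) — executes, giving -3 — identical to its old value.
  sync.gen: dirty, but its reads are unchanged (build.gen unchanged, parser.gen unchanged); cached -3 stands.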